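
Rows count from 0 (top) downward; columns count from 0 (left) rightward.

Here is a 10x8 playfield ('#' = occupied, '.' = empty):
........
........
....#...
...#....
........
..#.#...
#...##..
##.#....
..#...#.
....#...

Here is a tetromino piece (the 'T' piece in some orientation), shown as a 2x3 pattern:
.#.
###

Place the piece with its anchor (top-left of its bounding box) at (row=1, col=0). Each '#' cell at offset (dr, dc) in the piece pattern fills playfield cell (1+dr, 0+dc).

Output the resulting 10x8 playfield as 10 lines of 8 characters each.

Fill (1+0,0+1) = (1,1)
Fill (1+1,0+0) = (2,0)
Fill (1+1,0+1) = (2,1)
Fill (1+1,0+2) = (2,2)

Answer: ........
.#......
###.#...
...#....
........
..#.#...
#...##..
##.#....
..#...#.
....#...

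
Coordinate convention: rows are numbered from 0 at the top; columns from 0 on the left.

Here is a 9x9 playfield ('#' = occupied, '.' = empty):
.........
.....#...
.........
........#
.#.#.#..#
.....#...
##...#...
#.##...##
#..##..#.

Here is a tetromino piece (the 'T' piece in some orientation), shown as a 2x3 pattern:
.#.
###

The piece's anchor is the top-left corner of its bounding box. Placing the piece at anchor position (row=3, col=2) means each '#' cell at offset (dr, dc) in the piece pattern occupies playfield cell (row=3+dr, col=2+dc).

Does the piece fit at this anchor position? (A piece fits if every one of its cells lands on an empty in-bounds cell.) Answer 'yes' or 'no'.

Answer: no

Derivation:
Check each piece cell at anchor (3, 2):
  offset (0,1) -> (3,3): empty -> OK
  offset (1,0) -> (4,2): empty -> OK
  offset (1,1) -> (4,3): occupied ('#') -> FAIL
  offset (1,2) -> (4,4): empty -> OK
All cells valid: no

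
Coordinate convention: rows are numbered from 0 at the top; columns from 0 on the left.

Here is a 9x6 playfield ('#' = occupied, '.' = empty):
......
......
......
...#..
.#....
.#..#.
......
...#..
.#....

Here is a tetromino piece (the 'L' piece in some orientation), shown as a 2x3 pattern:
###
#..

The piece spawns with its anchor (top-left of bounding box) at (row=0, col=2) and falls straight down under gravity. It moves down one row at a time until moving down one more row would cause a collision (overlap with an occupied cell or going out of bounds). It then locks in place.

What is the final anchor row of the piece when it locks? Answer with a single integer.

Answer: 2

Derivation:
Spawn at (row=0, col=2). Try each row:
  row 0: fits
  row 1: fits
  row 2: fits
  row 3: blocked -> lock at row 2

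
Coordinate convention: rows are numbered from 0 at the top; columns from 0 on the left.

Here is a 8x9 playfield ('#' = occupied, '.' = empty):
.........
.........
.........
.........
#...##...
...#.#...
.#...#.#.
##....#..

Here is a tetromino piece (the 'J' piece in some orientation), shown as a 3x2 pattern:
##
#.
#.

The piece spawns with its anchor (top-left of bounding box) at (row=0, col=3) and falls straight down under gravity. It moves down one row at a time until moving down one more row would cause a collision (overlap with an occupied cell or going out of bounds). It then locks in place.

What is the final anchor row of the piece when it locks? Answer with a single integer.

Spawn at (row=0, col=3). Try each row:
  row 0: fits
  row 1: fits
  row 2: fits
  row 3: blocked -> lock at row 2

Answer: 2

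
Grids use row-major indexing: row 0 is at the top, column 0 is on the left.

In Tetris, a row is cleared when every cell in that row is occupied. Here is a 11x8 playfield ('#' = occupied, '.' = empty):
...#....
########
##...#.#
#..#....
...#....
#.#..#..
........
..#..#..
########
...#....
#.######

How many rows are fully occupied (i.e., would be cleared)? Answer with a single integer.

Answer: 2

Derivation:
Check each row:
  row 0: 7 empty cells -> not full
  row 1: 0 empty cells -> FULL (clear)
  row 2: 4 empty cells -> not full
  row 3: 6 empty cells -> not full
  row 4: 7 empty cells -> not full
  row 5: 5 empty cells -> not full
  row 6: 8 empty cells -> not full
  row 7: 6 empty cells -> not full
  row 8: 0 empty cells -> FULL (clear)
  row 9: 7 empty cells -> not full
  row 10: 1 empty cell -> not full
Total rows cleared: 2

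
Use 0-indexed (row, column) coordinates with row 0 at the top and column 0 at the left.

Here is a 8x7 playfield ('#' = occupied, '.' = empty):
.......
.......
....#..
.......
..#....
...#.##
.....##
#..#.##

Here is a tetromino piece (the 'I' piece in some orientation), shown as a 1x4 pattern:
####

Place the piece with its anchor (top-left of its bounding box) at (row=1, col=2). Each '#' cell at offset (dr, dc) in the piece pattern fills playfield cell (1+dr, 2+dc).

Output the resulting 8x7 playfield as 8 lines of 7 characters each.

Answer: .......
..####.
....#..
.......
..#....
...#.##
.....##
#..#.##

Derivation:
Fill (1+0,2+0) = (1,2)
Fill (1+0,2+1) = (1,3)
Fill (1+0,2+2) = (1,4)
Fill (1+0,2+3) = (1,5)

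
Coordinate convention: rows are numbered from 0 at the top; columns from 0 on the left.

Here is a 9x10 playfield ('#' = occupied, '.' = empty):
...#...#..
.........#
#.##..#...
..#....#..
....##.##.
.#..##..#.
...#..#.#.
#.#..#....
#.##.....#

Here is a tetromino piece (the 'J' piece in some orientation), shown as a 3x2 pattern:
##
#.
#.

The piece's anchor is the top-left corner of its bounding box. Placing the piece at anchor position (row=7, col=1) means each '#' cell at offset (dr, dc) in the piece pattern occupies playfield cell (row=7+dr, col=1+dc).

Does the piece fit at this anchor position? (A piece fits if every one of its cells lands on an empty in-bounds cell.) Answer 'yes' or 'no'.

Answer: no

Derivation:
Check each piece cell at anchor (7, 1):
  offset (0,0) -> (7,1): empty -> OK
  offset (0,1) -> (7,2): occupied ('#') -> FAIL
  offset (1,0) -> (8,1): empty -> OK
  offset (2,0) -> (9,1): out of bounds -> FAIL
All cells valid: no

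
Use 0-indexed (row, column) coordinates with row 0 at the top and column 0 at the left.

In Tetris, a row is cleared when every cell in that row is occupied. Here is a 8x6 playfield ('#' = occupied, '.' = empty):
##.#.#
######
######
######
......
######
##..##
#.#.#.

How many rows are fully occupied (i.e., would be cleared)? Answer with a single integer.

Answer: 4

Derivation:
Check each row:
  row 0: 2 empty cells -> not full
  row 1: 0 empty cells -> FULL (clear)
  row 2: 0 empty cells -> FULL (clear)
  row 3: 0 empty cells -> FULL (clear)
  row 4: 6 empty cells -> not full
  row 5: 0 empty cells -> FULL (clear)
  row 6: 2 empty cells -> not full
  row 7: 3 empty cells -> not full
Total rows cleared: 4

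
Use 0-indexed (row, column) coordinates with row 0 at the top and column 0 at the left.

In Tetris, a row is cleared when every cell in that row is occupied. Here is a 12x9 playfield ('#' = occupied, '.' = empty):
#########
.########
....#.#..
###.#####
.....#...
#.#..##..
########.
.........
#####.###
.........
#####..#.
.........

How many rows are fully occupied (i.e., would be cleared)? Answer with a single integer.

Answer: 1

Derivation:
Check each row:
  row 0: 0 empty cells -> FULL (clear)
  row 1: 1 empty cell -> not full
  row 2: 7 empty cells -> not full
  row 3: 1 empty cell -> not full
  row 4: 8 empty cells -> not full
  row 5: 5 empty cells -> not full
  row 6: 1 empty cell -> not full
  row 7: 9 empty cells -> not full
  row 8: 1 empty cell -> not full
  row 9: 9 empty cells -> not full
  row 10: 3 empty cells -> not full
  row 11: 9 empty cells -> not full
Total rows cleared: 1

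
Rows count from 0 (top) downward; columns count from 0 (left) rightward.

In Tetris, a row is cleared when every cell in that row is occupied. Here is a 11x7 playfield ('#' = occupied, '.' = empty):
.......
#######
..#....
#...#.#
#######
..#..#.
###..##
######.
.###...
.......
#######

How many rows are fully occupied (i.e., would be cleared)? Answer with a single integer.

Check each row:
  row 0: 7 empty cells -> not full
  row 1: 0 empty cells -> FULL (clear)
  row 2: 6 empty cells -> not full
  row 3: 4 empty cells -> not full
  row 4: 0 empty cells -> FULL (clear)
  row 5: 5 empty cells -> not full
  row 6: 2 empty cells -> not full
  row 7: 1 empty cell -> not full
  row 8: 4 empty cells -> not full
  row 9: 7 empty cells -> not full
  row 10: 0 empty cells -> FULL (clear)
Total rows cleared: 3

Answer: 3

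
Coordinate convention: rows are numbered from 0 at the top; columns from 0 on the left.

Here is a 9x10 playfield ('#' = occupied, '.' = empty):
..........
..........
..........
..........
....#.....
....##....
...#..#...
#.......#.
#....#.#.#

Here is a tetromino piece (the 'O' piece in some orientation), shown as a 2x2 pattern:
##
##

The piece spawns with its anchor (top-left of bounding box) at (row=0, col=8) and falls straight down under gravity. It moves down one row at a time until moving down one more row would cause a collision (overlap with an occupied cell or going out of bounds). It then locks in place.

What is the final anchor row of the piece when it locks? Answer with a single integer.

Answer: 5

Derivation:
Spawn at (row=0, col=8). Try each row:
  row 0: fits
  row 1: fits
  row 2: fits
  row 3: fits
  row 4: fits
  row 5: fits
  row 6: blocked -> lock at row 5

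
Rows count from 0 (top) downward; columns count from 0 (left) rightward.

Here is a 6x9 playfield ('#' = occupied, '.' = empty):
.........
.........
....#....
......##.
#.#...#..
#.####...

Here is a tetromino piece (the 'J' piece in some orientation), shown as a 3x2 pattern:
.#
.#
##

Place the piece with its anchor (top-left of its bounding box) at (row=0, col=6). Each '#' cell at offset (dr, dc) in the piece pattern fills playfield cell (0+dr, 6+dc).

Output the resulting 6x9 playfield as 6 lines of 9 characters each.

Answer: .......#.
.......#.
....#.##.
......##.
#.#...#..
#.####...

Derivation:
Fill (0+0,6+1) = (0,7)
Fill (0+1,6+1) = (1,7)
Fill (0+2,6+0) = (2,6)
Fill (0+2,6+1) = (2,7)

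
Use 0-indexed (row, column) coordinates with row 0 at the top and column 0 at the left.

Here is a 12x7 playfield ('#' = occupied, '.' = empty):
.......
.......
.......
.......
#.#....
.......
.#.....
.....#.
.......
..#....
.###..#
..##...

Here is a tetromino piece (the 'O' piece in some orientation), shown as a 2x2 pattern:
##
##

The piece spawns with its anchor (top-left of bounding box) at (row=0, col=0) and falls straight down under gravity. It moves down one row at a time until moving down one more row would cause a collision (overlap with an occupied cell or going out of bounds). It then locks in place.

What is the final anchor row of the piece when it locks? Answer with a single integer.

Spawn at (row=0, col=0). Try each row:
  row 0: fits
  row 1: fits
  row 2: fits
  row 3: blocked -> lock at row 2

Answer: 2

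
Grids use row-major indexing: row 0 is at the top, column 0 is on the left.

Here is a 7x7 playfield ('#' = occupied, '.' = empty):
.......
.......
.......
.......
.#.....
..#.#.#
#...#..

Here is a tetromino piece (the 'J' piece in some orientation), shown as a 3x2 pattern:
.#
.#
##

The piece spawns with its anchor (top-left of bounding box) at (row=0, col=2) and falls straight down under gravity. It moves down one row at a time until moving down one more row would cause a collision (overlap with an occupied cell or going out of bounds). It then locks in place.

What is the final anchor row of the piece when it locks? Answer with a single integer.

Answer: 2

Derivation:
Spawn at (row=0, col=2). Try each row:
  row 0: fits
  row 1: fits
  row 2: fits
  row 3: blocked -> lock at row 2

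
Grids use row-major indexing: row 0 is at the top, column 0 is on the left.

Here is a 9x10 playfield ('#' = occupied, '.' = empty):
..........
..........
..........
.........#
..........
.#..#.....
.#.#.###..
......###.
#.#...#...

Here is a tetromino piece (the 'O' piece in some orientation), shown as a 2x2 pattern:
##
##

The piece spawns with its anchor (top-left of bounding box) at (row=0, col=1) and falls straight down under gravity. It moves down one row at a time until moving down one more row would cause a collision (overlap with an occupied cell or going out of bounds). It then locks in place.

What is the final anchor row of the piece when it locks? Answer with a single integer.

Answer: 3

Derivation:
Spawn at (row=0, col=1). Try each row:
  row 0: fits
  row 1: fits
  row 2: fits
  row 3: fits
  row 4: blocked -> lock at row 3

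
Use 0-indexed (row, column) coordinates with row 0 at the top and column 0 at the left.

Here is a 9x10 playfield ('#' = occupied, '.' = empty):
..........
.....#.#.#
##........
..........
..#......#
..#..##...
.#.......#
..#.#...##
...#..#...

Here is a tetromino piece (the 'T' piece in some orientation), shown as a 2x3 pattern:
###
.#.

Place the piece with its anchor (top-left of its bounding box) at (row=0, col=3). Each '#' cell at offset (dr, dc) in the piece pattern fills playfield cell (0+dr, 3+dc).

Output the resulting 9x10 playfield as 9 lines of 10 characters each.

Answer: ...###....
....##.#.#
##........
..........
..#......#
..#..##...
.#.......#
..#.#...##
...#..#...

Derivation:
Fill (0+0,3+0) = (0,3)
Fill (0+0,3+1) = (0,4)
Fill (0+0,3+2) = (0,5)
Fill (0+1,3+1) = (1,4)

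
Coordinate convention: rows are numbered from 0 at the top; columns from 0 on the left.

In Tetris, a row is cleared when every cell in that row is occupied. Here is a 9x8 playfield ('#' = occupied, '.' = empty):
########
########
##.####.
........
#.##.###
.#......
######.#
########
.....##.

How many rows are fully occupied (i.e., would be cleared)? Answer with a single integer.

Check each row:
  row 0: 0 empty cells -> FULL (clear)
  row 1: 0 empty cells -> FULL (clear)
  row 2: 2 empty cells -> not full
  row 3: 8 empty cells -> not full
  row 4: 2 empty cells -> not full
  row 5: 7 empty cells -> not full
  row 6: 1 empty cell -> not full
  row 7: 0 empty cells -> FULL (clear)
  row 8: 6 empty cells -> not full
Total rows cleared: 3

Answer: 3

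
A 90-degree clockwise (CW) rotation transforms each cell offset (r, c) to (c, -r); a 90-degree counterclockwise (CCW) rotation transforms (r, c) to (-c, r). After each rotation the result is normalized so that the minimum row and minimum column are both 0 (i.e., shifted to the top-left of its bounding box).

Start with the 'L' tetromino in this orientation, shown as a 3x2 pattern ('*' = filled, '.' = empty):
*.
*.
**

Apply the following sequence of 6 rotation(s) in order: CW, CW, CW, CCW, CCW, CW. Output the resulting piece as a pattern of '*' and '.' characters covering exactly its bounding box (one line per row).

Answer: **
.*
.*

Derivation:
Start:
*.
*.
**
After rotation 1 (CW):
***
*..
After rotation 2 (CW):
**
.*
.*
After rotation 3 (CW):
..*
***
After rotation 4 (CCW):
**
.*
.*
After rotation 5 (CCW):
***
*..
After rotation 6 (CW):
**
.*
.*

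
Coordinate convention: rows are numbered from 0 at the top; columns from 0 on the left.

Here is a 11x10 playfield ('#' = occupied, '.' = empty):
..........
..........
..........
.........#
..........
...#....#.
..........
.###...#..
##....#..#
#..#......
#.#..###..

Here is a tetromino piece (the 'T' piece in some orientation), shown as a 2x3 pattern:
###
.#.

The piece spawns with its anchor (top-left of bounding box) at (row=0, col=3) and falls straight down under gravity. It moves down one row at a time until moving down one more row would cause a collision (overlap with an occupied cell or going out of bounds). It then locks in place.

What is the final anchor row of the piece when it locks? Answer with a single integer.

Answer: 4

Derivation:
Spawn at (row=0, col=3). Try each row:
  row 0: fits
  row 1: fits
  row 2: fits
  row 3: fits
  row 4: fits
  row 5: blocked -> lock at row 4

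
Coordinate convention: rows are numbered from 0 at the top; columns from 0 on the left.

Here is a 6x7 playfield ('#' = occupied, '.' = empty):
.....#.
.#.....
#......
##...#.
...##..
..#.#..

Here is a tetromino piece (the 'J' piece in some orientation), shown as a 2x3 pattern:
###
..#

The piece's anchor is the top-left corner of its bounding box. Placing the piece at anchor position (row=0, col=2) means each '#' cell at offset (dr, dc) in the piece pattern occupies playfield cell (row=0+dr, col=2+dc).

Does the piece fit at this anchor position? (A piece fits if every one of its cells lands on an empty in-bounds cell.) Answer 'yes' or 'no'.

Check each piece cell at anchor (0, 2):
  offset (0,0) -> (0,2): empty -> OK
  offset (0,1) -> (0,3): empty -> OK
  offset (0,2) -> (0,4): empty -> OK
  offset (1,2) -> (1,4): empty -> OK
All cells valid: yes

Answer: yes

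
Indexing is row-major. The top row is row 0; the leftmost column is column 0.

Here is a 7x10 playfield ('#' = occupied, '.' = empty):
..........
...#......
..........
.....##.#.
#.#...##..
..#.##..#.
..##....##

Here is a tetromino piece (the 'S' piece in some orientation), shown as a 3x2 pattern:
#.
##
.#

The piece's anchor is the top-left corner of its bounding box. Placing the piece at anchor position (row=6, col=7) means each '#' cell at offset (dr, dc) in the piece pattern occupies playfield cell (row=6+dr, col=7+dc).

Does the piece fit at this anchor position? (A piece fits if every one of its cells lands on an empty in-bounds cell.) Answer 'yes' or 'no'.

Check each piece cell at anchor (6, 7):
  offset (0,0) -> (6,7): empty -> OK
  offset (1,0) -> (7,7): out of bounds -> FAIL
  offset (1,1) -> (7,8): out of bounds -> FAIL
  offset (2,1) -> (8,8): out of bounds -> FAIL
All cells valid: no

Answer: no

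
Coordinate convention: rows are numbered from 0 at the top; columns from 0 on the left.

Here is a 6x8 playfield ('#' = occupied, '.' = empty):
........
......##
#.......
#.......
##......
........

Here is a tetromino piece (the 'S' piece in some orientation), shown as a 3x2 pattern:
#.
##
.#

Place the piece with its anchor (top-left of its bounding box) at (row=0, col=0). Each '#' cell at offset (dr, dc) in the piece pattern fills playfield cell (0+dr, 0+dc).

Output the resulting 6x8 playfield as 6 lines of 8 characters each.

Fill (0+0,0+0) = (0,0)
Fill (0+1,0+0) = (1,0)
Fill (0+1,0+1) = (1,1)
Fill (0+2,0+1) = (2,1)

Answer: #.......
##....##
##......
#.......
##......
........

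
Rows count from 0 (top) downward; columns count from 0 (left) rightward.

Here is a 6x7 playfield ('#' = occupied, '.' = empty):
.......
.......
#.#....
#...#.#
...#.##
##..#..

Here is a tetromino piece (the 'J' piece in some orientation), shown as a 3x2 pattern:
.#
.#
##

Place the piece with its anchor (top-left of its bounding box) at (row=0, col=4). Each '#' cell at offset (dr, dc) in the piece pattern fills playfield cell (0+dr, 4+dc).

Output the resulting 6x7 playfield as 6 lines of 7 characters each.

Fill (0+0,4+1) = (0,5)
Fill (0+1,4+1) = (1,5)
Fill (0+2,4+0) = (2,4)
Fill (0+2,4+1) = (2,5)

Answer: .....#.
.....#.
#.#.##.
#...#.#
...#.##
##..#..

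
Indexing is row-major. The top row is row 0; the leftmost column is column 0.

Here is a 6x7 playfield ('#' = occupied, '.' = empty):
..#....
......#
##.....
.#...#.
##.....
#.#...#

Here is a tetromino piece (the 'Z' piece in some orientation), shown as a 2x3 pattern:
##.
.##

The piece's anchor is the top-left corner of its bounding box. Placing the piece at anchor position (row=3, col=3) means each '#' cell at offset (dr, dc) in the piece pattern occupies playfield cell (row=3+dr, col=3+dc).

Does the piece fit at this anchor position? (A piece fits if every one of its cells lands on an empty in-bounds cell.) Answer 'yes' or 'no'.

Check each piece cell at anchor (3, 3):
  offset (0,0) -> (3,3): empty -> OK
  offset (0,1) -> (3,4): empty -> OK
  offset (1,1) -> (4,4): empty -> OK
  offset (1,2) -> (4,5): empty -> OK
All cells valid: yes

Answer: yes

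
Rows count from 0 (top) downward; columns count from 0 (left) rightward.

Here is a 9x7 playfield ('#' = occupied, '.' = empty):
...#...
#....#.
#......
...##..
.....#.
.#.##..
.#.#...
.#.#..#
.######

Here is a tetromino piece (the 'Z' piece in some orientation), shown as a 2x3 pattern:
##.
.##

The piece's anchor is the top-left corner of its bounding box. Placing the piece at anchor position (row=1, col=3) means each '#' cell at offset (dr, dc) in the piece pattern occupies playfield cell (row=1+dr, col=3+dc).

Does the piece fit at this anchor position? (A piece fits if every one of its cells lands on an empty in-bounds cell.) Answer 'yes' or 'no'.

Check each piece cell at anchor (1, 3):
  offset (0,0) -> (1,3): empty -> OK
  offset (0,1) -> (1,4): empty -> OK
  offset (1,1) -> (2,4): empty -> OK
  offset (1,2) -> (2,5): empty -> OK
All cells valid: yes

Answer: yes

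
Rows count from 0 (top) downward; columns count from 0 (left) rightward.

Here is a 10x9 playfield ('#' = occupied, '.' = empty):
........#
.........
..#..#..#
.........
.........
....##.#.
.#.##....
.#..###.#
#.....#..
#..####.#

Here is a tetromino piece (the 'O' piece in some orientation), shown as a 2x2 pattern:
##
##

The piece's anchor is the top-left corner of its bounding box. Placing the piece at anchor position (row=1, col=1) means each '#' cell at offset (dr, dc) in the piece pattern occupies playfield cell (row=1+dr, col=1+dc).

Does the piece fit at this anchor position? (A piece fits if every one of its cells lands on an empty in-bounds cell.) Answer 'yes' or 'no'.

Check each piece cell at anchor (1, 1):
  offset (0,0) -> (1,1): empty -> OK
  offset (0,1) -> (1,2): empty -> OK
  offset (1,0) -> (2,1): empty -> OK
  offset (1,1) -> (2,2): occupied ('#') -> FAIL
All cells valid: no

Answer: no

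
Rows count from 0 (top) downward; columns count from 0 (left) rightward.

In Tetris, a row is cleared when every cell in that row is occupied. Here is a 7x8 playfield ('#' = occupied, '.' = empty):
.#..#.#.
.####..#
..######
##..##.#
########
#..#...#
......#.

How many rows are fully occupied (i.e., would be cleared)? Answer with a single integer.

Answer: 1

Derivation:
Check each row:
  row 0: 5 empty cells -> not full
  row 1: 3 empty cells -> not full
  row 2: 2 empty cells -> not full
  row 3: 3 empty cells -> not full
  row 4: 0 empty cells -> FULL (clear)
  row 5: 5 empty cells -> not full
  row 6: 7 empty cells -> not full
Total rows cleared: 1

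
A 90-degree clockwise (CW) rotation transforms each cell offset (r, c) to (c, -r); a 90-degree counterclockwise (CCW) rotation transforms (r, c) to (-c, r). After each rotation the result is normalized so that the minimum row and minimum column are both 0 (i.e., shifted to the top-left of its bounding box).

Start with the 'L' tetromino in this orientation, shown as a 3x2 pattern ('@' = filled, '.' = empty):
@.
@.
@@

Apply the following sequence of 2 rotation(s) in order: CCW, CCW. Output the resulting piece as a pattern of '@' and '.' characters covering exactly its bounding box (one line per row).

Answer: @@
.@
.@

Derivation:
Start:
@.
@.
@@
After rotation 1 (CCW):
..@
@@@
After rotation 2 (CCW):
@@
.@
.@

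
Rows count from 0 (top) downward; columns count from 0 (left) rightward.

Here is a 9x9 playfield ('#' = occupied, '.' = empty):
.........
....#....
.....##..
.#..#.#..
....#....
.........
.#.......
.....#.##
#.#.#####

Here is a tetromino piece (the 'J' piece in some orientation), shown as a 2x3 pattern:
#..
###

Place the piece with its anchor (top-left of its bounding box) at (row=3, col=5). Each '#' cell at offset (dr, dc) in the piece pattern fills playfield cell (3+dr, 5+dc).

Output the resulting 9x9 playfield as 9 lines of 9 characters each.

Answer: .........
....#....
.....##..
.#..###..
....####.
.........
.#.......
.....#.##
#.#.#####

Derivation:
Fill (3+0,5+0) = (3,5)
Fill (3+1,5+0) = (4,5)
Fill (3+1,5+1) = (4,6)
Fill (3+1,5+2) = (4,7)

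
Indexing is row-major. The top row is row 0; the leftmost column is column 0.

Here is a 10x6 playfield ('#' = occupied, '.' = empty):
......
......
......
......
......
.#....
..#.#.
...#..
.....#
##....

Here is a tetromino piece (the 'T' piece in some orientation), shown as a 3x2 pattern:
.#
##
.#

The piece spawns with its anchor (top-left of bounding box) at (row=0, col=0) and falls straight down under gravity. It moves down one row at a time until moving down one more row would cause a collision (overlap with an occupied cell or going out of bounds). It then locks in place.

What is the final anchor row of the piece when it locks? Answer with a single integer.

Answer: 2

Derivation:
Spawn at (row=0, col=0). Try each row:
  row 0: fits
  row 1: fits
  row 2: fits
  row 3: blocked -> lock at row 2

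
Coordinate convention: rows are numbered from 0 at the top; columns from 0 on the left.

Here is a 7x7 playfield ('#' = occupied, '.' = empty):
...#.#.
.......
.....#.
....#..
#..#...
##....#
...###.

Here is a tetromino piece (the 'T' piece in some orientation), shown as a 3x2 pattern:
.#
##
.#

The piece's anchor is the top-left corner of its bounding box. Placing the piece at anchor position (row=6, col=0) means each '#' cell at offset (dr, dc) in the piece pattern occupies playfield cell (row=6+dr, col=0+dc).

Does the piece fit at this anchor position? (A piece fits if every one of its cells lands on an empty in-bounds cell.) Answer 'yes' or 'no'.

Answer: no

Derivation:
Check each piece cell at anchor (6, 0):
  offset (0,1) -> (6,1): empty -> OK
  offset (1,0) -> (7,0): out of bounds -> FAIL
  offset (1,1) -> (7,1): out of bounds -> FAIL
  offset (2,1) -> (8,1): out of bounds -> FAIL
All cells valid: no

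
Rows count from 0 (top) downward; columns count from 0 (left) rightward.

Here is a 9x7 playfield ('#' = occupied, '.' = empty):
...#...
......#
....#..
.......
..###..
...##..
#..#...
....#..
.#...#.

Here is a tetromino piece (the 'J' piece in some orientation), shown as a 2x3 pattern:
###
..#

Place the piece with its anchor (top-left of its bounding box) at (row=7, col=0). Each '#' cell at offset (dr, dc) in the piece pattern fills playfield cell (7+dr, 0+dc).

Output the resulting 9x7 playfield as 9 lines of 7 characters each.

Fill (7+0,0+0) = (7,0)
Fill (7+0,0+1) = (7,1)
Fill (7+0,0+2) = (7,2)
Fill (7+1,0+2) = (8,2)

Answer: ...#...
......#
....#..
.......
..###..
...##..
#..#...
###.#..
.##..#.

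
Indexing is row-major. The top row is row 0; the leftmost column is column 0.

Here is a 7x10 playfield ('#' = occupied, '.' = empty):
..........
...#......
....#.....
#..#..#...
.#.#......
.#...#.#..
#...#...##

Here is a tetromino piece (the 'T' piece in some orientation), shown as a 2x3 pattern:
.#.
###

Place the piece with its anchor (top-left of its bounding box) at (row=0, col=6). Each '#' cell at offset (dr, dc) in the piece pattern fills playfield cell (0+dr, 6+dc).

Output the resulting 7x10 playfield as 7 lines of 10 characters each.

Fill (0+0,6+1) = (0,7)
Fill (0+1,6+0) = (1,6)
Fill (0+1,6+1) = (1,7)
Fill (0+1,6+2) = (1,8)

Answer: .......#..
...#..###.
....#.....
#..#..#...
.#.#......
.#...#.#..
#...#...##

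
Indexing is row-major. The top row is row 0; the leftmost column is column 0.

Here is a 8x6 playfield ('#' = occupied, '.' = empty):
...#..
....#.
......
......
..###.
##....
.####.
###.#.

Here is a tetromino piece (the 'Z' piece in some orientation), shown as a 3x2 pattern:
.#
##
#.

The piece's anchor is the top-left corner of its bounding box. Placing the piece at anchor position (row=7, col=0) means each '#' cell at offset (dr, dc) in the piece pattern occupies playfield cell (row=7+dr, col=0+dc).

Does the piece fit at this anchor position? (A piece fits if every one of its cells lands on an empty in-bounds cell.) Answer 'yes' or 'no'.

Answer: no

Derivation:
Check each piece cell at anchor (7, 0):
  offset (0,1) -> (7,1): occupied ('#') -> FAIL
  offset (1,0) -> (8,0): out of bounds -> FAIL
  offset (1,1) -> (8,1): out of bounds -> FAIL
  offset (2,0) -> (9,0): out of bounds -> FAIL
All cells valid: no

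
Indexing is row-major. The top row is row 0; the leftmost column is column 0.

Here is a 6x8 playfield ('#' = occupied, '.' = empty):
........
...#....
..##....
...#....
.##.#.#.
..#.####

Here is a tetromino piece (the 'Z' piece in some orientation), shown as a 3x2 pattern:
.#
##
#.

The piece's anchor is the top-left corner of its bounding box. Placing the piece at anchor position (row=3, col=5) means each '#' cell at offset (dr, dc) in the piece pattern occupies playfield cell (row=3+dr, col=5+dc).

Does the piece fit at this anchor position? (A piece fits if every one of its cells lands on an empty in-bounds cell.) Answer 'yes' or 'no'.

Check each piece cell at anchor (3, 5):
  offset (0,1) -> (3,6): empty -> OK
  offset (1,0) -> (4,5): empty -> OK
  offset (1,1) -> (4,6): occupied ('#') -> FAIL
  offset (2,0) -> (5,5): occupied ('#') -> FAIL
All cells valid: no

Answer: no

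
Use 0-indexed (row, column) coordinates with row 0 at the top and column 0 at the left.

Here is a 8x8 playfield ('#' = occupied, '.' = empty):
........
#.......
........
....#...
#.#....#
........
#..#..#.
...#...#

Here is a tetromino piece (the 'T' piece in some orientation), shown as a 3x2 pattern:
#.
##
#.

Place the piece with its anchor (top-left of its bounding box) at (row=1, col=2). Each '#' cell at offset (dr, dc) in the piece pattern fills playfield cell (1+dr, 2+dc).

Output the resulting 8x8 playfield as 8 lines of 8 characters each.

Answer: ........
#.#.....
..##....
..#.#...
#.#....#
........
#..#..#.
...#...#

Derivation:
Fill (1+0,2+0) = (1,2)
Fill (1+1,2+0) = (2,2)
Fill (1+1,2+1) = (2,3)
Fill (1+2,2+0) = (3,2)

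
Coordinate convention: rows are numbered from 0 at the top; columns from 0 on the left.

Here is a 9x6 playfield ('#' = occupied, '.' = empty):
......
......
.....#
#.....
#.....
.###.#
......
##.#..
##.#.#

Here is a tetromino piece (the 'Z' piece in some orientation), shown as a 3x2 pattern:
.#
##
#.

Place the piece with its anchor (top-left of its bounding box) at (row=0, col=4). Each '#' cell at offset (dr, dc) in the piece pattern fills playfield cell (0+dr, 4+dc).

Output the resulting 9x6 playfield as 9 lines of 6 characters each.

Fill (0+0,4+1) = (0,5)
Fill (0+1,4+0) = (1,4)
Fill (0+1,4+1) = (1,5)
Fill (0+2,4+0) = (2,4)

Answer: .....#
....##
....##
#.....
#.....
.###.#
......
##.#..
##.#.#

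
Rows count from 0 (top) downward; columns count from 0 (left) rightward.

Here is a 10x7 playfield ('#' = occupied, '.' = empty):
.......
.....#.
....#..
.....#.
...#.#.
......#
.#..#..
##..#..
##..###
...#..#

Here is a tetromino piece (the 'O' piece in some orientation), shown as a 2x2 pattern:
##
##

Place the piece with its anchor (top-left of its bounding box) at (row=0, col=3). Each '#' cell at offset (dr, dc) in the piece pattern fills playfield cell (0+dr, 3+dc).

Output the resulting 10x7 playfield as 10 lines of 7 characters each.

Answer: ...##..
...###.
....#..
.....#.
...#.#.
......#
.#..#..
##..#..
##..###
...#..#

Derivation:
Fill (0+0,3+0) = (0,3)
Fill (0+0,3+1) = (0,4)
Fill (0+1,3+0) = (1,3)
Fill (0+1,3+1) = (1,4)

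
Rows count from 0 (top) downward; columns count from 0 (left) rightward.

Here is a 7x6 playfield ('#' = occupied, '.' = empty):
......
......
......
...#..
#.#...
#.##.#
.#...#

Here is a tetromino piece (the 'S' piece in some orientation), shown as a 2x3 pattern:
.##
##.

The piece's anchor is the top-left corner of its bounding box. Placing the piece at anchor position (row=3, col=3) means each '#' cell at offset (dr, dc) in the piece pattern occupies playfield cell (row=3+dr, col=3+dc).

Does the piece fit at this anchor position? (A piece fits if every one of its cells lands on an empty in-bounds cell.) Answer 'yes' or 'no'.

Answer: yes

Derivation:
Check each piece cell at anchor (3, 3):
  offset (0,1) -> (3,4): empty -> OK
  offset (0,2) -> (3,5): empty -> OK
  offset (1,0) -> (4,3): empty -> OK
  offset (1,1) -> (4,4): empty -> OK
All cells valid: yes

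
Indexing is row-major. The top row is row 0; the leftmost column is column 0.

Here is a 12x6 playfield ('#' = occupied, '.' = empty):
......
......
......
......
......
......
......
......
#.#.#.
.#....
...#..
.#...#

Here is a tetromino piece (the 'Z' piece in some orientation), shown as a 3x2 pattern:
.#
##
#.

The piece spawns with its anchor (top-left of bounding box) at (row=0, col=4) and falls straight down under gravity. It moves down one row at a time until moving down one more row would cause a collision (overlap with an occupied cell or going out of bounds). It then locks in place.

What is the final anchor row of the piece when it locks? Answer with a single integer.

Answer: 5

Derivation:
Spawn at (row=0, col=4). Try each row:
  row 0: fits
  row 1: fits
  row 2: fits
  row 3: fits
  row 4: fits
  row 5: fits
  row 6: blocked -> lock at row 5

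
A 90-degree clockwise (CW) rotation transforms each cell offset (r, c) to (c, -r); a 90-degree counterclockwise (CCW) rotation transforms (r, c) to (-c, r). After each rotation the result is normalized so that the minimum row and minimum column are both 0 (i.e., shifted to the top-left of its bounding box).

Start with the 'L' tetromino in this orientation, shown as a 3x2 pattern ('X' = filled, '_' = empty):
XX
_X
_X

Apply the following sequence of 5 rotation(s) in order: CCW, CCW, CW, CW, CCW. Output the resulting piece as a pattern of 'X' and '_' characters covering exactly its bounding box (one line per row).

Answer: XXX
X__

Derivation:
Start:
XX
_X
_X
After rotation 1 (CCW):
XXX
X__
After rotation 2 (CCW):
X_
X_
XX
After rotation 3 (CW):
XXX
X__
After rotation 4 (CW):
XX
_X
_X
After rotation 5 (CCW):
XXX
X__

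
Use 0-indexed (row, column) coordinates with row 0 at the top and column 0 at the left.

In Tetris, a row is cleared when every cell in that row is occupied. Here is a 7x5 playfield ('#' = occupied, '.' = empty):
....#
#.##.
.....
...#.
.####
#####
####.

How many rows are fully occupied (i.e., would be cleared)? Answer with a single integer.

Answer: 1

Derivation:
Check each row:
  row 0: 4 empty cells -> not full
  row 1: 2 empty cells -> not full
  row 2: 5 empty cells -> not full
  row 3: 4 empty cells -> not full
  row 4: 1 empty cell -> not full
  row 5: 0 empty cells -> FULL (clear)
  row 6: 1 empty cell -> not full
Total rows cleared: 1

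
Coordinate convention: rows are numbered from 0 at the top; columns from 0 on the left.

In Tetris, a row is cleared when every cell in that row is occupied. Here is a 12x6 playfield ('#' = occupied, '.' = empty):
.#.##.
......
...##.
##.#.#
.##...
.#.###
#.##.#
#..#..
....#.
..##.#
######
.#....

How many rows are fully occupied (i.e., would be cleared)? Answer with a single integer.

Check each row:
  row 0: 3 empty cells -> not full
  row 1: 6 empty cells -> not full
  row 2: 4 empty cells -> not full
  row 3: 2 empty cells -> not full
  row 4: 4 empty cells -> not full
  row 5: 2 empty cells -> not full
  row 6: 2 empty cells -> not full
  row 7: 4 empty cells -> not full
  row 8: 5 empty cells -> not full
  row 9: 3 empty cells -> not full
  row 10: 0 empty cells -> FULL (clear)
  row 11: 5 empty cells -> not full
Total rows cleared: 1

Answer: 1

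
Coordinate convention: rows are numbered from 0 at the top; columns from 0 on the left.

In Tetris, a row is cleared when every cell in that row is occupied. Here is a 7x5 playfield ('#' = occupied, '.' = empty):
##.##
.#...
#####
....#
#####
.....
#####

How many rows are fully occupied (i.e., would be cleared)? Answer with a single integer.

Answer: 3

Derivation:
Check each row:
  row 0: 1 empty cell -> not full
  row 1: 4 empty cells -> not full
  row 2: 0 empty cells -> FULL (clear)
  row 3: 4 empty cells -> not full
  row 4: 0 empty cells -> FULL (clear)
  row 5: 5 empty cells -> not full
  row 6: 0 empty cells -> FULL (clear)
Total rows cleared: 3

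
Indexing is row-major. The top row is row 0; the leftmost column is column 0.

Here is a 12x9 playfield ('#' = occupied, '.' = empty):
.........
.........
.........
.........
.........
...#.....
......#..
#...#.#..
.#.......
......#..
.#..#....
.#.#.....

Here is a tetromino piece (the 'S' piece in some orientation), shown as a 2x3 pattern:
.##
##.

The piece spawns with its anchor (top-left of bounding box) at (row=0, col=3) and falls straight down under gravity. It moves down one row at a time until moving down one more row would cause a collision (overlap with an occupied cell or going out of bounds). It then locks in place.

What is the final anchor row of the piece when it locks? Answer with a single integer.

Answer: 3

Derivation:
Spawn at (row=0, col=3). Try each row:
  row 0: fits
  row 1: fits
  row 2: fits
  row 3: fits
  row 4: blocked -> lock at row 3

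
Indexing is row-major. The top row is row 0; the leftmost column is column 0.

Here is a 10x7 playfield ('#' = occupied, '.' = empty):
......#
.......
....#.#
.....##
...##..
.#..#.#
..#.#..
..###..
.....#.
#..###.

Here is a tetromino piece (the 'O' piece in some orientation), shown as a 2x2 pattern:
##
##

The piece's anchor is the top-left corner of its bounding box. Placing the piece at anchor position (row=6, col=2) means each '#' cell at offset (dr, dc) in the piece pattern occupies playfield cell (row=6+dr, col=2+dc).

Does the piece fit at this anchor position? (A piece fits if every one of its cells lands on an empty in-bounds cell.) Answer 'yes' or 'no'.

Check each piece cell at anchor (6, 2):
  offset (0,0) -> (6,2): occupied ('#') -> FAIL
  offset (0,1) -> (6,3): empty -> OK
  offset (1,0) -> (7,2): occupied ('#') -> FAIL
  offset (1,1) -> (7,3): occupied ('#') -> FAIL
All cells valid: no

Answer: no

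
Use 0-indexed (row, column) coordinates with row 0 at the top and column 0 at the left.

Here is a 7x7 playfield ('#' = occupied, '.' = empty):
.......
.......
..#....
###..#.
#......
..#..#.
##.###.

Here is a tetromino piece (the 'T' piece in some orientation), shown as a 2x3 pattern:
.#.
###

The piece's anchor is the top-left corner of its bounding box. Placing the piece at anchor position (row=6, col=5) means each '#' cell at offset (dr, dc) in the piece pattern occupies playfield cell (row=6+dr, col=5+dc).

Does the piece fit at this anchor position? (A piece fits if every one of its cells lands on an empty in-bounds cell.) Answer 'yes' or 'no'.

Answer: no

Derivation:
Check each piece cell at anchor (6, 5):
  offset (0,1) -> (6,6): empty -> OK
  offset (1,0) -> (7,5): out of bounds -> FAIL
  offset (1,1) -> (7,6): out of bounds -> FAIL
  offset (1,2) -> (7,7): out of bounds -> FAIL
All cells valid: no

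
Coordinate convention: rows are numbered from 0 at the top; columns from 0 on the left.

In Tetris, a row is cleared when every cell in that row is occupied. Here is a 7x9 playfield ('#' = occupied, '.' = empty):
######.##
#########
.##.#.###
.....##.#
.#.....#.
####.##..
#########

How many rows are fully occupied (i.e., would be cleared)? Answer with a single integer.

Check each row:
  row 0: 1 empty cell -> not full
  row 1: 0 empty cells -> FULL (clear)
  row 2: 3 empty cells -> not full
  row 3: 6 empty cells -> not full
  row 4: 7 empty cells -> not full
  row 5: 3 empty cells -> not full
  row 6: 0 empty cells -> FULL (clear)
Total rows cleared: 2

Answer: 2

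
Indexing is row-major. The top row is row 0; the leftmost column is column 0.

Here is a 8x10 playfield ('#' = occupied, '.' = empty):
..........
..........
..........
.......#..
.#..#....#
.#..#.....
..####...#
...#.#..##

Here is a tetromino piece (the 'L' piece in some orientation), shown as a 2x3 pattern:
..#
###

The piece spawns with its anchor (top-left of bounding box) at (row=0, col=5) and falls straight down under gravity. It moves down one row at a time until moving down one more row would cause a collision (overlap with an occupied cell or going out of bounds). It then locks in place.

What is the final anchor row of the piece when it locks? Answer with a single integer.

Answer: 1

Derivation:
Spawn at (row=0, col=5). Try each row:
  row 0: fits
  row 1: fits
  row 2: blocked -> lock at row 1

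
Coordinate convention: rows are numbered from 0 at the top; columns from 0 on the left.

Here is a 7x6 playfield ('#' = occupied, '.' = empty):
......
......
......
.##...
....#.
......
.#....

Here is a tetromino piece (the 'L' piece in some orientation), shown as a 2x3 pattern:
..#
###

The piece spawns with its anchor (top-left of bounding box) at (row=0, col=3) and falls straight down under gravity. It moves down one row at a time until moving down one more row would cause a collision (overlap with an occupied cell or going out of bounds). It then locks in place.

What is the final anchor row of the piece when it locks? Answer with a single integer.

Answer: 2

Derivation:
Spawn at (row=0, col=3). Try each row:
  row 0: fits
  row 1: fits
  row 2: fits
  row 3: blocked -> lock at row 2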